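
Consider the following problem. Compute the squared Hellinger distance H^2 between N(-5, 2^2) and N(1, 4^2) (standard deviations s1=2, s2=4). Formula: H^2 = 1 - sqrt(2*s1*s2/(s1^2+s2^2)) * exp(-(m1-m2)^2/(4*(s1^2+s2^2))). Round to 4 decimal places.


Squared Hellinger distance for Gaussians:
H^2 = 1 - sqrt(2*s1*s2/(s1^2+s2^2)) * exp(-(m1-m2)^2/(4*(s1^2+s2^2))).
s1^2 = 4, s2^2 = 16, s1^2+s2^2 = 20.
sqrt(2*2*4/(20)) = 0.894427.
(m1-m2)^2 = (-6)^2 = 36.
exp(-36/(4*20)) = exp(-0.45) = 0.637628.
H^2 = 1 - 0.894427*0.637628 = 0.4297

0.4297


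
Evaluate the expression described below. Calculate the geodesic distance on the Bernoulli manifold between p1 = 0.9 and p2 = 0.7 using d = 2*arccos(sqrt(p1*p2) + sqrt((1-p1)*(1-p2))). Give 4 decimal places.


Geodesic distance on Bernoulli manifold:
d(p1,p2) = 2*arccos(sqrt(p1*p2) + sqrt((1-p1)*(1-p2))).
sqrt(p1*p2) = sqrt(0.9*0.7) = 0.793725.
sqrt((1-p1)*(1-p2)) = sqrt(0.1*0.3) = 0.173205.
arg = 0.793725 + 0.173205 = 0.96693.
d = 2*arccos(0.96693) = 0.5158

0.5158


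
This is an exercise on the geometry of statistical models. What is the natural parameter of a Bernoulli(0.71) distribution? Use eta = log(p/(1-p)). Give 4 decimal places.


Natural parameter for Bernoulli: eta = log(p/(1-p)).
p = 0.71, 1-p = 0.29.
p/(1-p) = 2.448276.
eta = log(2.448276) = 0.8954

0.8954


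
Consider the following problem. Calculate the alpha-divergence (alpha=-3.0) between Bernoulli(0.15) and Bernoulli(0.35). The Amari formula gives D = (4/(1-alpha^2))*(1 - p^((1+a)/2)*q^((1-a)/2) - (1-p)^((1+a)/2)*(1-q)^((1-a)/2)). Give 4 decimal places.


Amari alpha-divergence:
D = (4/(1-alpha^2))*(1 - p^((1+a)/2)*q^((1-a)/2) - (1-p)^((1+a)/2)*(1-q)^((1-a)/2)).
alpha = -3.0, p = 0.15, q = 0.35.
e1 = (1+alpha)/2 = -1.0, e2 = (1-alpha)/2 = 2.0.
t1 = p^e1 * q^e2 = 0.15^-1.0 * 0.35^2.0 = 0.816667.
t2 = (1-p)^e1 * (1-q)^e2 = 0.85^-1.0 * 0.65^2.0 = 0.497059.
4/(1-alpha^2) = -0.5.
D = -0.5*(1 - 0.816667 - 0.497059) = 0.1569

0.1569


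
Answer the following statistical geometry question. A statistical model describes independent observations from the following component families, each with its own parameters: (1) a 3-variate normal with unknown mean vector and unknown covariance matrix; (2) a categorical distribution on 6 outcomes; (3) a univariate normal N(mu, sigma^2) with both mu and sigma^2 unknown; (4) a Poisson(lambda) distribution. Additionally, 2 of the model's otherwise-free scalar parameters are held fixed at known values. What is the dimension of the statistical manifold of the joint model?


The dimension of a statistical manifold equals the number of free
(independent) real parameters of the model. For a product of independent
blocks the parameter counts add.
- 3-variate normal: 3 (mean) + 3*4/2 = 6 (symmetric covariance) = 9.
- categorical on 6 outcomes (probabilities sum to 1): 6-1 = 5.
- normal (mu, sigma^2): 2.
- Poisson (lambda): 1.
Total = 9 + 5 + 2 + 1 = 17.
2 parameter(s) fixed at known values: 17 - 2 = 15.
Dimension = 15

15


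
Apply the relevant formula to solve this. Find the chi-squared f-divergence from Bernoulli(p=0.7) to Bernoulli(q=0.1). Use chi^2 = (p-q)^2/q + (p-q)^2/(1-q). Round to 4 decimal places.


Chi-squared divergence between Bernoulli distributions:
chi^2 = (p-q)^2/q + (p-q)^2/(1-q).
p = 0.7, q = 0.1, p-q = 0.6.
(p-q)^2 = 0.36.
term1 = 0.36/0.1 = 3.6.
term2 = 0.36/0.9 = 0.4.
chi^2 = 3.6 + 0.4 = 4.0000

4.0000


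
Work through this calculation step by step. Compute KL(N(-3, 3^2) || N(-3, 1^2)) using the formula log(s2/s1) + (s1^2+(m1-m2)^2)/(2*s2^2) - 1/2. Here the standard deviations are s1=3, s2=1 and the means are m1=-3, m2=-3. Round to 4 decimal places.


KL divergence between normal distributions:
KL = log(s2/s1) + (s1^2 + (m1-m2)^2)/(2*s2^2) - 1/2.
log(1/3) = -1.098612.
(3^2 + (-3--3)^2)/(2*1^2) = (9 + 0)/2 = 4.5.
KL = -1.098612 + 4.5 - 0.5 = 2.9014

2.9014


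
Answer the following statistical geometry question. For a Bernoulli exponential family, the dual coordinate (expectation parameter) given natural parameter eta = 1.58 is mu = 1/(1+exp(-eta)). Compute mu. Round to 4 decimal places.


Dual coordinate (expectation parameter) for Bernoulli:
mu = 1/(1+exp(-eta)).
eta = 1.58.
exp(-eta) = exp(-1.58) = 0.205975.
mu = 1/(1+0.205975) = 0.8292

0.8292


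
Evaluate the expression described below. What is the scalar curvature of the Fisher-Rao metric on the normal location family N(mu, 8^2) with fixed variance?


This family has a single free parameter, so its statistical manifold
is 1-dimensional. The Riemann curvature tensor of any 1-dimensional
Riemannian manifold vanishes identically, so R = 0.

0


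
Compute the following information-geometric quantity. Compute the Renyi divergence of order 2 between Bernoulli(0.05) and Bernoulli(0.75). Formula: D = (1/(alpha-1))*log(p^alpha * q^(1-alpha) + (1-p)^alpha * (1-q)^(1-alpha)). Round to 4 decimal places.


Renyi divergence of order alpha between Bernoulli distributions:
D = (1/(alpha-1))*log(p^alpha * q^(1-alpha) + (1-p)^alpha * (1-q)^(1-alpha)).
alpha = 2, p = 0.05, q = 0.75.
p^alpha * q^(1-alpha) = 0.05^2 * 0.75^-1 = 0.003333.
(1-p)^alpha * (1-q)^(1-alpha) = 0.95^2 * 0.25^-1 = 3.61.
sum = 0.003333 + 3.61 = 3.613333.
D = (1/1)*log(3.613333) = 1.2846

1.2846


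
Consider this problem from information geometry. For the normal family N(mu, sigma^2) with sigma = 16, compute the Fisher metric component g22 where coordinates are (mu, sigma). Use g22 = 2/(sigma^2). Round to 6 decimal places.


For the 2-parameter normal family, the Fisher metric has:
  g11 = 1/sigma^2, g22 = 2/sigma^2.
sigma = 16, sigma^2 = 256.
g22 = 0.007813

0.007813


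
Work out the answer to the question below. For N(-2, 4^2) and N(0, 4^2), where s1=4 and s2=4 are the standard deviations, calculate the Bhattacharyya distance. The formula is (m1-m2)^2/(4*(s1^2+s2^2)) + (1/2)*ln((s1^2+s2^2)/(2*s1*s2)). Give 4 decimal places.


Bhattacharyya distance between two Gaussians:
DB = (m1-m2)^2/(4*(s1^2+s2^2)) + (1/2)*ln((s1^2+s2^2)/(2*s1*s2)).
(m1-m2)^2 = (-2)^2 = 4.
s1^2+s2^2 = 16 + 16 = 32.
term1 = 4/128 = 0.03125.
term2 = 0.5*ln(32/32.0) = 0.0.
DB = 0.03125 + 0.0 = 0.0313

0.0313


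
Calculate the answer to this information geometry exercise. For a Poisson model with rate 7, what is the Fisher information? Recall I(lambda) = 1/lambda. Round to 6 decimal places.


Fisher information for Poisson: I(lambda) = 1/lambda.
lambda = 7.
I(lambda) = 1/7 = 0.142857

0.142857


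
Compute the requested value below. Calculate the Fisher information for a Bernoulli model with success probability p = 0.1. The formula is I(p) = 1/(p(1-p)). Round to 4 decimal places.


For Bernoulli(p), Fisher information is I(p) = 1/(p*(1-p)).
p = 0.1, 1-p = 0.9.
p*(1-p) = 0.09.
I(p) = 1/0.09 = 11.1111

11.1111


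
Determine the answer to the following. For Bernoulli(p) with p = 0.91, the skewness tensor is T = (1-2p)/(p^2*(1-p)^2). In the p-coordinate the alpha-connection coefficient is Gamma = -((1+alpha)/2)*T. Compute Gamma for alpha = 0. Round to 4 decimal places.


Skewness (Amari-Chentsov) tensor: T = (1-2p)/(p^2*(1-p)^2).
p = 0.91, 1-2p = -0.82, p^2 = 0.8281, (1-p)^2 = 0.0081.
T = -0.82/(0.8281 * 0.0081) = -122.249206.
In the p-coordinate, Gamma^(alpha) = Gamma^(0) - (alpha/2)*T with Gamma^(0) = (1/2)*g'(p) = -T/2,
so Gamma^(alpha) = -((1+alpha)/2)*T.
alpha = 0, -(1+alpha)/2 = -0.5.
Gamma = -0.5 * -122.249206 = 61.1246

61.1246


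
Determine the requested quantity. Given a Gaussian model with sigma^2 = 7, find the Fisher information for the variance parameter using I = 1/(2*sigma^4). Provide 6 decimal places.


Fisher information for variance: I(sigma^2) = 1/(2*sigma^4).
sigma^2 = 7, so sigma^4 = 49.
I = 1/(2*49) = 1/98 = 0.010204

0.010204


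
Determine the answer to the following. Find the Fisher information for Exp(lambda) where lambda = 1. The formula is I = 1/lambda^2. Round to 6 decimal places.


Fisher information for exponential: I(lambda) = 1/lambda^2.
lambda = 1, lambda^2 = 1.
I = 1/1 = 1.000000

1.000000


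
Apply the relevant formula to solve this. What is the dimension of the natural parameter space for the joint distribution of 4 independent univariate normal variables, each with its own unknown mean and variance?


Exponential family dimension calculation:
Each univariate normal has two natural parameters (mu/sigma^2 and -1/(2 sigma^2)).
With 4 independent components, dim = 2 * 4 = 8.

8


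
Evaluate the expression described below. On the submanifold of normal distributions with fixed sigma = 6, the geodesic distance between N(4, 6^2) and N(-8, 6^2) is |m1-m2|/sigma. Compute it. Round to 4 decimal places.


On the fixed-variance normal subfamily, geodesic distance = |m1-m2|/sigma.
|4 - -8| = 12.
sigma = 6.
d = 12/6 = 2.0000

2.0000


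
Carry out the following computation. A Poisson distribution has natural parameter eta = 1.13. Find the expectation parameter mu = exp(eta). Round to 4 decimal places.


Expectation parameter for Poisson exponential family:
mu = exp(eta).
eta = 1.13.
mu = exp(1.13) = 3.0957

3.0957


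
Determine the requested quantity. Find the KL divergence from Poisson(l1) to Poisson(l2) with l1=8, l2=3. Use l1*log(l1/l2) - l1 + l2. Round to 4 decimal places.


KL divergence for Poisson:
KL = l1*log(l1/l2) - l1 + l2.
l1 = 8, l2 = 3.
log(8/3) = 0.980829.
l1*log(l1/l2) = 8 * 0.980829 = 7.846634.
KL = 7.846634 - 8 + 3 = 2.8466

2.8466


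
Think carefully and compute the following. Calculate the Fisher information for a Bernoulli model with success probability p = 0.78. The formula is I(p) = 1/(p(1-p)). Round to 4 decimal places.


For Bernoulli(p), Fisher information is I(p) = 1/(p*(1-p)).
p = 0.78, 1-p = 0.22.
p*(1-p) = 0.1716.
I(p) = 1/0.1716 = 5.8275

5.8275


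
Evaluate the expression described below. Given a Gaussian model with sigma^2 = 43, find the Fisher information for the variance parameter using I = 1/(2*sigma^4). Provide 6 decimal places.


Fisher information for variance: I(sigma^2) = 1/(2*sigma^4).
sigma^2 = 43, so sigma^4 = 1849.
I = 1/(2*1849) = 1/3698 = 0.000270

0.000270


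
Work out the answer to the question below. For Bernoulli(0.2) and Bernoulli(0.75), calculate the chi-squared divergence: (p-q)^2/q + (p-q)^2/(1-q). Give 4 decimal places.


Chi-squared divergence between Bernoulli distributions:
chi^2 = (p-q)^2/q + (p-q)^2/(1-q).
p = 0.2, q = 0.75, p-q = -0.55.
(p-q)^2 = 0.3025.
term1 = 0.3025/0.75 = 0.403333.
term2 = 0.3025/0.25 = 1.21.
chi^2 = 0.403333 + 1.21 = 1.6133

1.6133


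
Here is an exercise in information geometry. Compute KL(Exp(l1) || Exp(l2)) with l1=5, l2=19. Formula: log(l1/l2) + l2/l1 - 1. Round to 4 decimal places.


KL divergence for exponential family:
KL = log(l1/l2) + l2/l1 - 1.
log(5/19) = -1.335001.
19/5 = 3.8.
KL = -1.335001 + 3.8 - 1 = 1.4650

1.4650


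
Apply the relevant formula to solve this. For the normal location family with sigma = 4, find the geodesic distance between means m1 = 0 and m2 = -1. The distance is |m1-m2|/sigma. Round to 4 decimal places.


On the fixed-variance normal subfamily, geodesic distance = |m1-m2|/sigma.
|0 - -1| = 1.
sigma = 4.
d = 1/4 = 0.2500

0.2500


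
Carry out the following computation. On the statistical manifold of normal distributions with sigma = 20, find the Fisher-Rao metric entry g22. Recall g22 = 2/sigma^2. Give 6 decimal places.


For the 2-parameter normal family, the Fisher metric has:
  g11 = 1/sigma^2, g22 = 2/sigma^2.
sigma = 20, sigma^2 = 400.
g22 = 0.005000

0.005000


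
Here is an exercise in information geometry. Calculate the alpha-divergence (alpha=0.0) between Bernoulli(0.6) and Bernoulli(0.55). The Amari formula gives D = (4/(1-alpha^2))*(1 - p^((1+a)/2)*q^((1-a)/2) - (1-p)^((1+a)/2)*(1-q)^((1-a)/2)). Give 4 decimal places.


Amari alpha-divergence:
D = (4/(1-alpha^2))*(1 - p^((1+a)/2)*q^((1-a)/2) - (1-p)^((1+a)/2)*(1-q)^((1-a)/2)).
alpha = 0.0, p = 0.6, q = 0.55.
e1 = (1+alpha)/2 = 0.5, e2 = (1-alpha)/2 = 0.5.
t1 = p^e1 * q^e2 = 0.6^0.5 * 0.55^0.5 = 0.574456.
t2 = (1-p)^e1 * (1-q)^e2 = 0.4^0.5 * 0.45^0.5 = 0.424264.
4/(1-alpha^2) = 4.0.
D = 4.0*(1 - 0.574456 - 0.424264) = 0.0051

0.0051


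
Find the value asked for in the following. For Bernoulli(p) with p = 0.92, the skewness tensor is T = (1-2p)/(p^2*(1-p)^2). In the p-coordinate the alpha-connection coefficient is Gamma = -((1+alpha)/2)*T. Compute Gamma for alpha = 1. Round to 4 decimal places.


Skewness (Amari-Chentsov) tensor: T = (1-2p)/(p^2*(1-p)^2).
p = 0.92, 1-2p = -0.84, p^2 = 0.8464, (1-p)^2 = 0.0064.
T = -0.84/(0.8464 * 0.0064) = -155.068526.
In the p-coordinate, Gamma^(alpha) = Gamma^(0) - (alpha/2)*T with Gamma^(0) = (1/2)*g'(p) = -T/2,
so Gamma^(alpha) = -((1+alpha)/2)*T.
alpha = 1, -(1+alpha)/2 = -1.0.
Gamma = -1.0 * -155.068526 = 155.0685

155.0685


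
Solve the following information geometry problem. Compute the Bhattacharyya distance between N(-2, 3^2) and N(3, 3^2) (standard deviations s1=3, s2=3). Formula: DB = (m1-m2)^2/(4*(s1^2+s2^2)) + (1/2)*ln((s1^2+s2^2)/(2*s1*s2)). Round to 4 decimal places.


Bhattacharyya distance between two Gaussians:
DB = (m1-m2)^2/(4*(s1^2+s2^2)) + (1/2)*ln((s1^2+s2^2)/(2*s1*s2)).
(m1-m2)^2 = (-5)^2 = 25.
s1^2+s2^2 = 9 + 9 = 18.
term1 = 25/72 = 0.347222.
term2 = 0.5*ln(18/18.0) = 0.0.
DB = 0.347222 + 0.0 = 0.3472

0.3472


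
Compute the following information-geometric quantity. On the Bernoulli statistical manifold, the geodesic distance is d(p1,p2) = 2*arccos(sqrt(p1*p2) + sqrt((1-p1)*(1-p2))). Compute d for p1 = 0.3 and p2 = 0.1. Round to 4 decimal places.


Geodesic distance on Bernoulli manifold:
d(p1,p2) = 2*arccos(sqrt(p1*p2) + sqrt((1-p1)*(1-p2))).
sqrt(p1*p2) = sqrt(0.3*0.1) = 0.173205.
sqrt((1-p1)*(1-p2)) = sqrt(0.7*0.9) = 0.793725.
arg = 0.173205 + 0.793725 = 0.96693.
d = 2*arccos(0.96693) = 0.5158

0.5158


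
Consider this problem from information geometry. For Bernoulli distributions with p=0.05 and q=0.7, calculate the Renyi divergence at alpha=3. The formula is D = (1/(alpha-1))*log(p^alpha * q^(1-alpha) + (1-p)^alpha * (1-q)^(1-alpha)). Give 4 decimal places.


Renyi divergence of order alpha between Bernoulli distributions:
D = (1/(alpha-1))*log(p^alpha * q^(1-alpha) + (1-p)^alpha * (1-q)^(1-alpha)).
alpha = 3, p = 0.05, q = 0.7.
p^alpha * q^(1-alpha) = 0.05^3 * 0.7^-2 = 0.000255.
(1-p)^alpha * (1-q)^(1-alpha) = 0.95^3 * 0.3^-2 = 9.526389.
sum = 0.000255 + 9.526389 = 9.526644.
D = (1/2)*log(9.526644) = 1.1270

1.1270


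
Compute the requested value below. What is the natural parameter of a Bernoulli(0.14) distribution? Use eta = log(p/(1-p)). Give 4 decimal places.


Natural parameter for Bernoulli: eta = log(p/(1-p)).
p = 0.14, 1-p = 0.86.
p/(1-p) = 0.162791.
eta = log(0.162791) = -1.8153

-1.8153


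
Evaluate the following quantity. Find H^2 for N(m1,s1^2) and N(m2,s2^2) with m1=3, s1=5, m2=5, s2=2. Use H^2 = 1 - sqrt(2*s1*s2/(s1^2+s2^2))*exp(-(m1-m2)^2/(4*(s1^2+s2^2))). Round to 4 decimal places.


Squared Hellinger distance for Gaussians:
H^2 = 1 - sqrt(2*s1*s2/(s1^2+s2^2)) * exp(-(m1-m2)^2/(4*(s1^2+s2^2))).
s1^2 = 25, s2^2 = 4, s1^2+s2^2 = 29.
sqrt(2*5*2/(29)) = 0.830455.
(m1-m2)^2 = (-2)^2 = 4.
exp(-4/(4*29)) = exp(-0.034483) = 0.966105.
H^2 = 1 - 0.830455*0.966105 = 0.1977

0.1977


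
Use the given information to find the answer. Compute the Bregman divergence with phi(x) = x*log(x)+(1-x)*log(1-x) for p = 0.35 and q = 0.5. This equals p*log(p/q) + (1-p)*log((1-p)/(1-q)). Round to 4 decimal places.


Bregman divergence with negative entropy generator:
D = p*log(p/q) + (1-p)*log((1-p)/(1-q)).
p = 0.35, q = 0.5.
p*log(p/q) = 0.35*log(0.35/0.5) = -0.124836.
(1-p)*log((1-p)/(1-q)) = 0.65*log(0.65/0.5) = 0.170537.
D = -0.124836 + 0.170537 = 0.0457

0.0457


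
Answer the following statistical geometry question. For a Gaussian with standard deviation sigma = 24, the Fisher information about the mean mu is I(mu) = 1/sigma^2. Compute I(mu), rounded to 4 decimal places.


The Fisher information for the mean of a normal distribution is I(mu) = 1/sigma^2.
sigma = 24, so sigma^2 = 576.
I(mu) = 1/576 = 0.0017

0.0017


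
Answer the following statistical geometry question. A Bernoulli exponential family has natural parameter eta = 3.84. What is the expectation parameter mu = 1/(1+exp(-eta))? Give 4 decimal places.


Dual coordinate (expectation parameter) for Bernoulli:
mu = 1/(1+exp(-eta)).
eta = 3.84.
exp(-eta) = exp(-3.84) = 0.021494.
mu = 1/(1+0.021494) = 0.9790

0.9790


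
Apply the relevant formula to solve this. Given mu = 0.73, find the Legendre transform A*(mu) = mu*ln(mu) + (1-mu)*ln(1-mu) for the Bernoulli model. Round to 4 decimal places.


Legendre transform for Bernoulli:
A*(mu) = mu*log(mu) + (1-mu)*log(1-mu).
mu = 0.73, 1-mu = 0.27.
mu*log(mu) = 0.73*log(0.73) = -0.229739.
(1-mu)*log(1-mu) = 0.27*log(0.27) = -0.35352.
A* = -0.229739 + -0.35352 = -0.5833

-0.5833


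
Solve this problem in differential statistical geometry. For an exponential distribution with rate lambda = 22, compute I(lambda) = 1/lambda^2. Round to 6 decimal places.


Fisher information for exponential: I(lambda) = 1/lambda^2.
lambda = 22, lambda^2 = 484.
I = 1/484 = 0.002066

0.002066


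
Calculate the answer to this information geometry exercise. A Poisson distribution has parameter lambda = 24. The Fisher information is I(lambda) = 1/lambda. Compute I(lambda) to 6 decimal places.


Fisher information for Poisson: I(lambda) = 1/lambda.
lambda = 24.
I(lambda) = 1/24 = 0.041667

0.041667


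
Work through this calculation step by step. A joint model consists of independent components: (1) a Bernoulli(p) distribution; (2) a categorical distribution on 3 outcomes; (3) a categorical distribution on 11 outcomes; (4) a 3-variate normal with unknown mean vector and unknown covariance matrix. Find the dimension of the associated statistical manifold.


The dimension of a statistical manifold equals the number of free
(independent) real parameters of the model. For a product of independent
blocks the parameter counts add.
- Bernoulli (p): 1.
- categorical on 3 outcomes (probabilities sum to 1): 3-1 = 2.
- categorical on 11 outcomes (probabilities sum to 1): 11-1 = 10.
- 3-variate normal: 3 (mean) + 3*4/2 = 6 (symmetric covariance) = 9.
Total = 1 + 2 + 10 + 9 = 22.
Dimension = 22

22


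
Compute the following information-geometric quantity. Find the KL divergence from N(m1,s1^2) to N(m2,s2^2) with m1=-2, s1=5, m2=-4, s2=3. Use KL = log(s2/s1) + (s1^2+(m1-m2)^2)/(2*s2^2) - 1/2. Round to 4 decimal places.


KL divergence between normal distributions:
KL = log(s2/s1) + (s1^2 + (m1-m2)^2)/(2*s2^2) - 1/2.
log(3/5) = -0.510826.
(5^2 + (-2--4)^2)/(2*3^2) = (25 + 4)/18 = 1.611111.
KL = -0.510826 + 1.611111 - 0.5 = 0.6003

0.6003


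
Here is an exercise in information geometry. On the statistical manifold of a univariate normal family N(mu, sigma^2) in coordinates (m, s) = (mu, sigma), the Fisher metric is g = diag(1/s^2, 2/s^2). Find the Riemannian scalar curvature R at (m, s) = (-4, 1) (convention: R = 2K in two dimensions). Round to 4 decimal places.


The metric has the form g = (A dm^2 + B ds^2)/s^2 with A = 1, B = 2.
Substitute u = sqrt(A/B)*m: g = B*(du^2 + ds^2)/s^2, i.e. B times the
Poincare upper half-plane metric, which has constant Gaussian curvature -1.
Scaling a 2D metric by a constant c divides the Gaussian curvature by c,
so K = -1/B = -1/(2) = -0.5000 everywhere (the point (m, s) = (-4, 1) is irrelevant:
the curvature is constant).
Scalar curvature in dimension 2: R = 2K = -2/(2) = -1.0000.

-1.0000


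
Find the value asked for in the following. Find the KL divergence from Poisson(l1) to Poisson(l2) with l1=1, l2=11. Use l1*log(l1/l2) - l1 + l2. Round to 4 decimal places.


KL divergence for Poisson:
KL = l1*log(l1/l2) - l1 + l2.
l1 = 1, l2 = 11.
log(1/11) = -2.397895.
l1*log(l1/l2) = 1 * -2.397895 = -2.397895.
KL = -2.397895 - 1 + 11 = 7.6021

7.6021


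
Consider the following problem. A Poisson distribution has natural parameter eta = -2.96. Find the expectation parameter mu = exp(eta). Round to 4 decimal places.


Expectation parameter for Poisson exponential family:
mu = exp(eta).
eta = -2.96.
mu = exp(-2.96) = 0.0518

0.0518


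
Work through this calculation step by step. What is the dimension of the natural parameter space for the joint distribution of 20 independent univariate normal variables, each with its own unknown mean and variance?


Exponential family dimension calculation:
Each univariate normal has two natural parameters (mu/sigma^2 and -1/(2 sigma^2)).
With 20 independent components, dim = 2 * 20 = 40.

40


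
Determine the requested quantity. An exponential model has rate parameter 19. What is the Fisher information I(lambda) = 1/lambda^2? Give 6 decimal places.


Fisher information for exponential: I(lambda) = 1/lambda^2.
lambda = 19, lambda^2 = 361.
I = 1/361 = 0.002770

0.002770


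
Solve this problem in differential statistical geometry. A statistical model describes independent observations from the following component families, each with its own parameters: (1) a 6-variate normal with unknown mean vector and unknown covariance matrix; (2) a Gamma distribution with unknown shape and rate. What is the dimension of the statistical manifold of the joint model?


The dimension of a statistical manifold equals the number of free
(independent) real parameters of the model. For a product of independent
blocks the parameter counts add.
- 6-variate normal: 6 (mean) + 6*7/2 = 21 (symmetric covariance) = 27.
- Gamma (shape, rate): 2.
Total = 27 + 2 = 29.
Dimension = 29

29


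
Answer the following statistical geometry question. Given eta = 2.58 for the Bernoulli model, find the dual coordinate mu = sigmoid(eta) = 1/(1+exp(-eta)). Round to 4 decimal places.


Dual coordinate (expectation parameter) for Bernoulli:
mu = 1/(1+exp(-eta)).
eta = 2.58.
exp(-eta) = exp(-2.58) = 0.075774.
mu = 1/(1+0.075774) = 0.9296

0.9296


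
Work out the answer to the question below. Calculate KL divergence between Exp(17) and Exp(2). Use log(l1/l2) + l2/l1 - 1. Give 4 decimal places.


KL divergence for exponential family:
KL = log(l1/l2) + l2/l1 - 1.
log(17/2) = 2.140066.
2/17 = 0.117647.
KL = 2.140066 + 0.117647 - 1 = 1.2577

1.2577


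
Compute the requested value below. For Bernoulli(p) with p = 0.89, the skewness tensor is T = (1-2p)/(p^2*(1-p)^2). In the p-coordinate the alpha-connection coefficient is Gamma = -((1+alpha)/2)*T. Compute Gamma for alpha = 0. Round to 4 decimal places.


Skewness (Amari-Chentsov) tensor: T = (1-2p)/(p^2*(1-p)^2).
p = 0.89, 1-2p = -0.78, p^2 = 0.7921, (1-p)^2 = 0.0121.
T = -0.78/(0.7921 * 0.0121) = -81.382161.
In the p-coordinate, Gamma^(alpha) = Gamma^(0) - (alpha/2)*T with Gamma^(0) = (1/2)*g'(p) = -T/2,
so Gamma^(alpha) = -((1+alpha)/2)*T.
alpha = 0, -(1+alpha)/2 = -0.5.
Gamma = -0.5 * -81.382161 = 40.6911

40.6911


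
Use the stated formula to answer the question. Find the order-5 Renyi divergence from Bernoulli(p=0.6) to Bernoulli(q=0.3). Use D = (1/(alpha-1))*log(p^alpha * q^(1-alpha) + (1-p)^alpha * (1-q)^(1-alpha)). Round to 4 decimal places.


Renyi divergence of order alpha between Bernoulli distributions:
D = (1/(alpha-1))*log(p^alpha * q^(1-alpha) + (1-p)^alpha * (1-q)^(1-alpha)).
alpha = 5, p = 0.6, q = 0.3.
p^alpha * q^(1-alpha) = 0.6^5 * 0.3^-4 = 9.6.
(1-p)^alpha * (1-q)^(1-alpha) = 0.4^5 * 0.7^-4 = 0.042649.
sum = 9.6 + 0.042649 = 9.642649.
D = (1/4)*log(9.642649) = 0.5665

0.5665


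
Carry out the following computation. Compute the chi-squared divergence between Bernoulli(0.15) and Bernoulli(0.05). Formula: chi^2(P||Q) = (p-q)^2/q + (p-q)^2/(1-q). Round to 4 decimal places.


Chi-squared divergence between Bernoulli distributions:
chi^2 = (p-q)^2/q + (p-q)^2/(1-q).
p = 0.15, q = 0.05, p-q = 0.1.
(p-q)^2 = 0.01.
term1 = 0.01/0.05 = 0.2.
term2 = 0.01/0.95 = 0.010526.
chi^2 = 0.2 + 0.010526 = 0.2105

0.2105


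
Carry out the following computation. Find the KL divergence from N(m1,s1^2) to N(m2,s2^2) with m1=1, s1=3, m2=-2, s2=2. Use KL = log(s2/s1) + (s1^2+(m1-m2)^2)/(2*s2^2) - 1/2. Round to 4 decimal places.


KL divergence between normal distributions:
KL = log(s2/s1) + (s1^2 + (m1-m2)^2)/(2*s2^2) - 1/2.
log(2/3) = -0.405465.
(3^2 + (1--2)^2)/(2*2^2) = (9 + 9)/8 = 2.25.
KL = -0.405465 + 2.25 - 0.5 = 1.3445

1.3445


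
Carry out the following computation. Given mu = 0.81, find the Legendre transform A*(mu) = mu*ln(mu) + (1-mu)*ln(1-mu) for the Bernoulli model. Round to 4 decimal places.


Legendre transform for Bernoulli:
A*(mu) = mu*log(mu) + (1-mu)*log(1-mu).
mu = 0.81, 1-mu = 0.19.
mu*log(mu) = 0.81*log(0.81) = -0.170684.
(1-mu)*log(1-mu) = 0.19*log(0.19) = -0.315539.
A* = -0.170684 + -0.315539 = -0.4862

-0.4862


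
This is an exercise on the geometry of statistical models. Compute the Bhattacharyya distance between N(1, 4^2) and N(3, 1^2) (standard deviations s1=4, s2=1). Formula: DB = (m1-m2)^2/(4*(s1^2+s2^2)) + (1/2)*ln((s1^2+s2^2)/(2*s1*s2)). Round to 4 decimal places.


Bhattacharyya distance between two Gaussians:
DB = (m1-m2)^2/(4*(s1^2+s2^2)) + (1/2)*ln((s1^2+s2^2)/(2*s1*s2)).
(m1-m2)^2 = (-2)^2 = 4.
s1^2+s2^2 = 16 + 1 = 17.
term1 = 4/68 = 0.058824.
term2 = 0.5*ln(17/8.0) = 0.376886.
DB = 0.058824 + 0.376886 = 0.4357

0.4357


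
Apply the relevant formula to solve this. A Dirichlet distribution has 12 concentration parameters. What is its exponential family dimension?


Exponential family dimension calculation:
Dirichlet with 12 components has 12 natural parameters.

12


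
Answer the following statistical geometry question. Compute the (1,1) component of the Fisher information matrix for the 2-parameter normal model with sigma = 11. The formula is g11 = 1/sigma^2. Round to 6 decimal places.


For the 2-parameter normal family, the Fisher metric has:
  g11 = 1/sigma^2, g22 = 2/sigma^2.
sigma = 11, sigma^2 = 121.
g11 = 0.008264

0.008264


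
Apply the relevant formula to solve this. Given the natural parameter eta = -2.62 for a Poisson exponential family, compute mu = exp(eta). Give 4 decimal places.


Expectation parameter for Poisson exponential family:
mu = exp(eta).
eta = -2.62.
mu = exp(-2.62) = 0.0728

0.0728


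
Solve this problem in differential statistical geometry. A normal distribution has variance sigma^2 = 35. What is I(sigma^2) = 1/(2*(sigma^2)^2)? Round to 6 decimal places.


Fisher information for variance: I(sigma^2) = 1/(2*sigma^4).
sigma^2 = 35, so sigma^4 = 1225.
I = 1/(2*1225) = 1/2450 = 0.000408

0.000408


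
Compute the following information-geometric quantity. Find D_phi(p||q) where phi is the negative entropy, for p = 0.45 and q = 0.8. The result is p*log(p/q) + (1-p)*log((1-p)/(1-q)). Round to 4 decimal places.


Bregman divergence with negative entropy generator:
D = p*log(p/q) + (1-p)*log((1-p)/(1-q)).
p = 0.45, q = 0.8.
p*log(p/q) = 0.45*log(0.45/0.8) = -0.258914.
(1-p)*log((1-p)/(1-q)) = 0.55*log(0.55/0.2) = 0.556381.
D = -0.258914 + 0.556381 = 0.2975

0.2975


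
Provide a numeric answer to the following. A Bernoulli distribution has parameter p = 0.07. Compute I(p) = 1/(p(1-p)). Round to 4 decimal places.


For Bernoulli(p), Fisher information is I(p) = 1/(p*(1-p)).
p = 0.07, 1-p = 0.93.
p*(1-p) = 0.0651.
I(p) = 1/0.0651 = 15.3610

15.3610


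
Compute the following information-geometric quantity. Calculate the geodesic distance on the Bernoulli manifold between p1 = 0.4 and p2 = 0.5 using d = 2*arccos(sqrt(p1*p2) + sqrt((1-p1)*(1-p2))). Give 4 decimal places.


Geodesic distance on Bernoulli manifold:
d(p1,p2) = 2*arccos(sqrt(p1*p2) + sqrt((1-p1)*(1-p2))).
sqrt(p1*p2) = sqrt(0.4*0.5) = 0.447214.
sqrt((1-p1)*(1-p2)) = sqrt(0.6*0.5) = 0.547723.
arg = 0.447214 + 0.547723 = 0.994936.
d = 2*arccos(0.994936) = 0.2014

0.2014


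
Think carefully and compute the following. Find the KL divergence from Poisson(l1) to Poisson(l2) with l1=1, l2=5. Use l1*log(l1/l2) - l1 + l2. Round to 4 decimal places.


KL divergence for Poisson:
KL = l1*log(l1/l2) - l1 + l2.
l1 = 1, l2 = 5.
log(1/5) = -1.609438.
l1*log(l1/l2) = 1 * -1.609438 = -1.609438.
KL = -1.609438 - 1 + 5 = 2.3906

2.3906


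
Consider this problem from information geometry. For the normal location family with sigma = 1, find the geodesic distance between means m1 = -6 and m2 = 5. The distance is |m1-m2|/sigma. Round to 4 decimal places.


On the fixed-variance normal subfamily, geodesic distance = |m1-m2|/sigma.
|-6 - 5| = 11.
sigma = 1.
d = 11/1 = 11.0000

11.0000


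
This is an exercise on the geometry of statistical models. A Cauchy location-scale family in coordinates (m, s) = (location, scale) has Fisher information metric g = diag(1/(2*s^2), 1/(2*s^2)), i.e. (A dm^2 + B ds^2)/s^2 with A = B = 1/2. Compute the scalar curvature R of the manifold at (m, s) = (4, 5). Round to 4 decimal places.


The metric has the form g = (A dm^2 + B ds^2)/s^2 with A = 1/2, B = 1/2.
Substitute u = sqrt(A/B)*m: g = B*(du^2 + ds^2)/s^2, i.e. B times the
Poincare upper half-plane metric, which has constant Gaussian curvature -1.
Scaling a 2D metric by a constant c divides the Gaussian curvature by c,
so K = -1/B = -1/(1/2) = -2.0000 everywhere (the point (m, s) = (4, 5) is irrelevant:
the curvature is constant).
Scalar curvature in dimension 2: R = 2K = -2/(1/2) = -4.0000.

-4.0000


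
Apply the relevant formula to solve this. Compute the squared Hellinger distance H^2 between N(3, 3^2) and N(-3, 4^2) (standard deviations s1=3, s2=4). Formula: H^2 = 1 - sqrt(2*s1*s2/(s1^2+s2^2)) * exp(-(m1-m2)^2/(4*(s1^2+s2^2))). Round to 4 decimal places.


Squared Hellinger distance for Gaussians:
H^2 = 1 - sqrt(2*s1*s2/(s1^2+s2^2)) * exp(-(m1-m2)^2/(4*(s1^2+s2^2))).
s1^2 = 9, s2^2 = 16, s1^2+s2^2 = 25.
sqrt(2*3*4/(25)) = 0.979796.
(m1-m2)^2 = (6)^2 = 36.
exp(-36/(4*25)) = exp(-0.36) = 0.697676.
H^2 = 1 - 0.979796*0.697676 = 0.3164

0.3164


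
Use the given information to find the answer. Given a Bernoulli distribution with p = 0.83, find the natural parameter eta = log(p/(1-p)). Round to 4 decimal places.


Natural parameter for Bernoulli: eta = log(p/(1-p)).
p = 0.83, 1-p = 0.17.
p/(1-p) = 4.882353.
eta = log(4.882353) = 1.5856

1.5856


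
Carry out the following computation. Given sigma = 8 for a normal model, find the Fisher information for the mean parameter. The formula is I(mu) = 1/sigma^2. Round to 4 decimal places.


The Fisher information for the mean of a normal distribution is I(mu) = 1/sigma^2.
sigma = 8, so sigma^2 = 64.
I(mu) = 1/64 = 0.0156

0.0156


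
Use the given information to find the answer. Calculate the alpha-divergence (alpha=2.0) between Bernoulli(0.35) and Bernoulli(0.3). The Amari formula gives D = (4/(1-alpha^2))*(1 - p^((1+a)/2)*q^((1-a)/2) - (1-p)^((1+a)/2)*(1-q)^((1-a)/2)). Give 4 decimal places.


Amari alpha-divergence:
D = (4/(1-alpha^2))*(1 - p^((1+a)/2)*q^((1-a)/2) - (1-p)^((1+a)/2)*(1-q)^((1-a)/2)).
alpha = 2.0, p = 0.35, q = 0.3.
e1 = (1+alpha)/2 = 1.5, e2 = (1-alpha)/2 = -0.5.
t1 = p^e1 * q^e2 = 0.35^1.5 * 0.3^-0.5 = 0.378043.
t2 = (1-p)^e1 * (1-q)^e2 = 0.65^1.5 * 0.7^-0.5 = 0.626356.
4/(1-alpha^2) = -1.333333.
D = -1.333333*(1 - 0.378043 - 0.626356) = 0.0059

0.0059


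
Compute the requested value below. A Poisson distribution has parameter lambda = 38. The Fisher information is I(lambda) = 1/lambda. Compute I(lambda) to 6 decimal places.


Fisher information for Poisson: I(lambda) = 1/lambda.
lambda = 38.
I(lambda) = 1/38 = 0.026316

0.026316


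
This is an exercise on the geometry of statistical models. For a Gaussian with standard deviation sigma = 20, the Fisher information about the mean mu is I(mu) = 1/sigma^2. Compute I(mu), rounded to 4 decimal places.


The Fisher information for the mean of a normal distribution is I(mu) = 1/sigma^2.
sigma = 20, so sigma^2 = 400.
I(mu) = 1/400 = 0.0025

0.0025


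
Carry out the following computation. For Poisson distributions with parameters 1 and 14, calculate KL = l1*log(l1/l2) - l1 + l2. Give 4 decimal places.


KL divergence for Poisson:
KL = l1*log(l1/l2) - l1 + l2.
l1 = 1, l2 = 14.
log(1/14) = -2.639057.
l1*log(l1/l2) = 1 * -2.639057 = -2.639057.
KL = -2.639057 - 1 + 14 = 10.3609

10.3609


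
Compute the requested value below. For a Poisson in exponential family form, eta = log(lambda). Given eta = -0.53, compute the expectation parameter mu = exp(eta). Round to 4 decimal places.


Expectation parameter for Poisson exponential family:
mu = exp(eta).
eta = -0.53.
mu = exp(-0.53) = 0.5886

0.5886


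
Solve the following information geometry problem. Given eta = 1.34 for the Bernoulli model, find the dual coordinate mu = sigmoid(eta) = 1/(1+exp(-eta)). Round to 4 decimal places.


Dual coordinate (expectation parameter) for Bernoulli:
mu = 1/(1+exp(-eta)).
eta = 1.34.
exp(-eta) = exp(-1.34) = 0.261846.
mu = 1/(1+0.261846) = 0.7925

0.7925


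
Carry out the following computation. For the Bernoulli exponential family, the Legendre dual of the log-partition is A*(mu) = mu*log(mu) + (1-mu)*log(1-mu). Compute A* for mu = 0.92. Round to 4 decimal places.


Legendre transform for Bernoulli:
A*(mu) = mu*log(mu) + (1-mu)*log(1-mu).
mu = 0.92, 1-mu = 0.08.
mu*log(mu) = 0.92*log(0.92) = -0.076711.
(1-mu)*log(1-mu) = 0.08*log(0.08) = -0.202058.
A* = -0.076711 + -0.202058 = -0.2788

-0.2788


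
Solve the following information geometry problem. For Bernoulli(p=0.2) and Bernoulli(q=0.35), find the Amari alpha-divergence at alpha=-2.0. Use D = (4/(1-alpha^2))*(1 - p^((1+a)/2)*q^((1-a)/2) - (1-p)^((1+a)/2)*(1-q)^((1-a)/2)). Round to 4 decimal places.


Amari alpha-divergence:
D = (4/(1-alpha^2))*(1 - p^((1+a)/2)*q^((1-a)/2) - (1-p)^((1+a)/2)*(1-q)^((1-a)/2)).
alpha = -2.0, p = 0.2, q = 0.35.
e1 = (1+alpha)/2 = -0.5, e2 = (1-alpha)/2 = 1.5.
t1 = p^e1 * q^e2 = 0.2^-0.5 * 0.35^1.5 = 0.463006.
t2 = (1-p)^e1 * (1-q)^e2 = 0.8^-0.5 * 0.65^1.5 = 0.585902.
4/(1-alpha^2) = -1.333333.
D = -1.333333*(1 - 0.463006 - 0.585902) = 0.0652

0.0652


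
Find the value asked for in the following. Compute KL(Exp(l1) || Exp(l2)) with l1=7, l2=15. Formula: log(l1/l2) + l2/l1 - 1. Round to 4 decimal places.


KL divergence for exponential family:
KL = log(l1/l2) + l2/l1 - 1.
log(7/15) = -0.76214.
15/7 = 2.142857.
KL = -0.76214 + 2.142857 - 1 = 0.3807

0.3807


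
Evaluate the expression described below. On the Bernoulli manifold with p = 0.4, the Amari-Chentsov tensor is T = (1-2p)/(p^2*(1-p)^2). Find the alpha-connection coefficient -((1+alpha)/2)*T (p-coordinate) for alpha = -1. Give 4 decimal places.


Skewness (Amari-Chentsov) tensor: T = (1-2p)/(p^2*(1-p)^2).
p = 0.4, 1-2p = 0.2, p^2 = 0.16, (1-p)^2 = 0.36.
T = 0.2/(0.16 * 0.36) = 3.472222.
In the p-coordinate, Gamma^(alpha) = Gamma^(0) - (alpha/2)*T with Gamma^(0) = (1/2)*g'(p) = -T/2,
so Gamma^(alpha) = -((1+alpha)/2)*T.
alpha = -1, -(1+alpha)/2 = 0.0.
Gamma = 0.0 * 3.472222 = 0.0000

0.0000


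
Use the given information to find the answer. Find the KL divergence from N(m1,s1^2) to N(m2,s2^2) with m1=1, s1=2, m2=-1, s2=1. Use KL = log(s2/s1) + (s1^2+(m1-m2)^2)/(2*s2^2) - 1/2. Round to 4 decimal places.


KL divergence between normal distributions:
KL = log(s2/s1) + (s1^2 + (m1-m2)^2)/(2*s2^2) - 1/2.
log(1/2) = -0.693147.
(2^2 + (1--1)^2)/(2*1^2) = (4 + 4)/2 = 4.0.
KL = -0.693147 + 4.0 - 0.5 = 2.8069

2.8069


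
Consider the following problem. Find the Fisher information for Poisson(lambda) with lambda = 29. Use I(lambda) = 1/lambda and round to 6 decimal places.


Fisher information for Poisson: I(lambda) = 1/lambda.
lambda = 29.
I(lambda) = 1/29 = 0.034483

0.034483


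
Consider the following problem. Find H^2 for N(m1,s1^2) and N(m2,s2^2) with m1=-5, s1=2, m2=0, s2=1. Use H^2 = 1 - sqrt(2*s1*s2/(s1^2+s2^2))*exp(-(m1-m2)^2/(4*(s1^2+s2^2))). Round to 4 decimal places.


Squared Hellinger distance for Gaussians:
H^2 = 1 - sqrt(2*s1*s2/(s1^2+s2^2)) * exp(-(m1-m2)^2/(4*(s1^2+s2^2))).
s1^2 = 4, s2^2 = 1, s1^2+s2^2 = 5.
sqrt(2*2*1/(5)) = 0.894427.
(m1-m2)^2 = (-5)^2 = 25.
exp(-25/(4*5)) = exp(-1.25) = 0.286505.
H^2 = 1 - 0.894427*0.286505 = 0.7437

0.7437


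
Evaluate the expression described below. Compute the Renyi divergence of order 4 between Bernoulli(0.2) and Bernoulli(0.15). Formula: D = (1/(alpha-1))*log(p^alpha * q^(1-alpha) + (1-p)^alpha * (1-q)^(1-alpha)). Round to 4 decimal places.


Renyi divergence of order alpha between Bernoulli distributions:
D = (1/(alpha-1))*log(p^alpha * q^(1-alpha) + (1-p)^alpha * (1-q)^(1-alpha)).
alpha = 4, p = 0.2, q = 0.15.
p^alpha * q^(1-alpha) = 0.2^4 * 0.15^-3 = 0.474074.
(1-p)^alpha * (1-q)^(1-alpha) = 0.8^4 * 0.85^-3 = 0.666965.
sum = 0.474074 + 0.666965 = 1.141039.
D = (1/3)*log(1.141039) = 0.0440

0.0440


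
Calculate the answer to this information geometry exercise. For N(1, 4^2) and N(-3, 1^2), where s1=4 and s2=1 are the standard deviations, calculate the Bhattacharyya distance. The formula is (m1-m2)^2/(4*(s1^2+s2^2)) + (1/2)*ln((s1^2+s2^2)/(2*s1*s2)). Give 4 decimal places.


Bhattacharyya distance between two Gaussians:
DB = (m1-m2)^2/(4*(s1^2+s2^2)) + (1/2)*ln((s1^2+s2^2)/(2*s1*s2)).
(m1-m2)^2 = (4)^2 = 16.
s1^2+s2^2 = 16 + 1 = 17.
term1 = 16/68 = 0.235294.
term2 = 0.5*ln(17/8.0) = 0.376886.
DB = 0.235294 + 0.376886 = 0.6122

0.6122


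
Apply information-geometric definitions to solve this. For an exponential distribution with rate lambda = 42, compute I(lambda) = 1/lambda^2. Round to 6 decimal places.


Fisher information for exponential: I(lambda) = 1/lambda^2.
lambda = 42, lambda^2 = 1764.
I = 1/1764 = 0.000567

0.000567


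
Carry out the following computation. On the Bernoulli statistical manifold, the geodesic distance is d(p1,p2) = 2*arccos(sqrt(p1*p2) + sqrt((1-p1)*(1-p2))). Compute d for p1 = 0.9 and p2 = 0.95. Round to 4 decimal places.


Geodesic distance on Bernoulli manifold:
d(p1,p2) = 2*arccos(sqrt(p1*p2) + sqrt((1-p1)*(1-p2))).
sqrt(p1*p2) = sqrt(0.9*0.95) = 0.924662.
sqrt((1-p1)*(1-p2)) = sqrt(0.1*0.05) = 0.070711.
arg = 0.924662 + 0.070711 = 0.995373.
d = 2*arccos(0.995373) = 0.1925

0.1925


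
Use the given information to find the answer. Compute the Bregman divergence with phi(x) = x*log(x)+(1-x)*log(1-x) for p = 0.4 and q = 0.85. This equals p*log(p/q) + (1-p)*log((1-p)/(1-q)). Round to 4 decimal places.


Bregman divergence with negative entropy generator:
D = p*log(p/q) + (1-p)*log((1-p)/(1-q)).
p = 0.4, q = 0.85.
p*log(p/q) = 0.4*log(0.4/0.85) = -0.301509.
(1-p)*log((1-p)/(1-q)) = 0.6*log(0.6/0.15) = 0.831777.
D = -0.301509 + 0.831777 = 0.5303

0.5303


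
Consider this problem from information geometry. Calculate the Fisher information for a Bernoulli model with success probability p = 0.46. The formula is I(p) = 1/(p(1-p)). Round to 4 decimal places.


For Bernoulli(p), Fisher information is I(p) = 1/(p*(1-p)).
p = 0.46, 1-p = 0.54.
p*(1-p) = 0.2484.
I(p) = 1/0.2484 = 4.0258

4.0258


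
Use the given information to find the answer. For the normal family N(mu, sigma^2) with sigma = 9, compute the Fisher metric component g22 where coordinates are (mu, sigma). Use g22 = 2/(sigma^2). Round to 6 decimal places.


For the 2-parameter normal family, the Fisher metric has:
  g11 = 1/sigma^2, g22 = 2/sigma^2.
sigma = 9, sigma^2 = 81.
g22 = 0.024691

0.024691


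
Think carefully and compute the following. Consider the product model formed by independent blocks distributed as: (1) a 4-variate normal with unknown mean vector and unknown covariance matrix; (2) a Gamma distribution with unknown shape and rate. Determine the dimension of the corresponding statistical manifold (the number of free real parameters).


The dimension of a statistical manifold equals the number of free
(independent) real parameters of the model. For a product of independent
blocks the parameter counts add.
- 4-variate normal: 4 (mean) + 4*5/2 = 10 (symmetric covariance) = 14.
- Gamma (shape, rate): 2.
Total = 14 + 2 = 16.
Dimension = 16

16


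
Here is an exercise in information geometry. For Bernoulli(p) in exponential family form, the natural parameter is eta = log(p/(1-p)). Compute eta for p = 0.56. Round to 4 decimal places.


Natural parameter for Bernoulli: eta = log(p/(1-p)).
p = 0.56, 1-p = 0.44.
p/(1-p) = 1.272727.
eta = log(1.272727) = 0.2412

0.2412
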